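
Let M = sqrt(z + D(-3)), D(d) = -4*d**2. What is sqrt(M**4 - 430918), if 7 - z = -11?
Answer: I*sqrt(430594) ≈ 656.2*I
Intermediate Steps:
z = 18 (z = 7 - 1*(-11) = 7 + 11 = 18)
M = 3*I*sqrt(2) (M = sqrt(18 - 4*(-3)**2) = sqrt(18 - 4*9) = sqrt(18 - 36) = sqrt(-18) = 3*I*sqrt(2) ≈ 4.2426*I)
sqrt(M**4 - 430918) = sqrt((3*I*sqrt(2))**4 - 430918) = sqrt(324 - 430918) = sqrt(-430594) = I*sqrt(430594)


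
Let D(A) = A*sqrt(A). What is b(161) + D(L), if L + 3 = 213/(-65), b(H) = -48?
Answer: -48 - 816*I*sqrt(6630)/4225 ≈ -48.0 - 15.726*I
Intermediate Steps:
L = -408/65 (L = -3 + 213/(-65) = -3 + 213*(-1/65) = -3 - 213/65 = -408/65 ≈ -6.2769)
D(A) = A**(3/2)
b(161) + D(L) = -48 + (-408/65)**(3/2) = -48 - 816*I*sqrt(6630)/4225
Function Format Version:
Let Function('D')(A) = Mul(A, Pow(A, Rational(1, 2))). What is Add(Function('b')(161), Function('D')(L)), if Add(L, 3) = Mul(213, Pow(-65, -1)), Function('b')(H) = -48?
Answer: Add(-48, Mul(Rational(-816, 4225), I, Pow(6630, Rational(1, 2)))) ≈ Add(-48.000, Mul(-15.726, I))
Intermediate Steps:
L = Rational(-408, 65) (L = Add(-3, Mul(213, Pow(-65, -1))) = Add(-3, Mul(213, Rational(-1, 65))) = Add(-3, Rational(-213, 65)) = Rational(-408, 65) ≈ -6.2769)
Function('D')(A) = Pow(A, Rational(3, 2))
Add(Function('b')(161), Function('D')(L)) = Add(-48, Pow(Rational(-408, 65), Rational(3, 2))) = Add(-48, Mul(Rational(-816, 4225), I, Pow(6630, Rational(1, 2))))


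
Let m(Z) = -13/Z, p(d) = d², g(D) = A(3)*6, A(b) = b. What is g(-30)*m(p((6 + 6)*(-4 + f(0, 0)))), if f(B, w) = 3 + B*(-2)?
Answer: -13/8 ≈ -1.6250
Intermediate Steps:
f(B, w) = 3 - 2*B
g(D) = 18 (g(D) = 3*6 = 18)
g(-30)*m(p((6 + 6)*(-4 + f(0, 0)))) = 18*(-13*1/((-4 + (3 - 2*0))²*(6 + 6)²)) = 18*(-13*1/(144*(-4 + (3 + 0))²)) = 18*(-13*1/(144*(-4 + 3)²)) = 18*(-13/((12*(-1))²)) = 18*(-13/((-12)²)) = 18*(-13/144) = -13/8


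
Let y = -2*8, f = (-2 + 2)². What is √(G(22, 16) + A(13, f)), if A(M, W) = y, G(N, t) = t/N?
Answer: 2*I*√462/11 ≈ 3.908*I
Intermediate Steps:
f = 0 (f = 0² = 0)
y = -16
A(M, W) = -16
√(G(22, 16) + A(13, f)) = √(16/22 - 16) = √(16*(1/22) - 16) = √(8/11 - 16) = √(-168/11) = 2*I*√462/11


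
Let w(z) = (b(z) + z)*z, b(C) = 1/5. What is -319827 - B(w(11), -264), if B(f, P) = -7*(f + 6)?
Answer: -1594613/5 ≈ -3.1892e+5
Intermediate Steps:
b(C) = 1/5
w(z) = z*(1/5 + z) (w(z) = (1/5 + z)*z = z*(1/5 + z))
B(f, P) = -42 - 7*f (B(f, P) = -7*(6 + f) = -42 - 7*f)
-319827 - B(w(11), -264) = -319827 - (-42 - 77*(1/5 + 11)) = -319827 - (-42 - 77*56/5) = -319827 - (-42 - 7*616/5) = -319827 - (-42 - 4312/5) = -319827 - 1*(-4522/5) = -319827 + 4522/5 = -1594613/5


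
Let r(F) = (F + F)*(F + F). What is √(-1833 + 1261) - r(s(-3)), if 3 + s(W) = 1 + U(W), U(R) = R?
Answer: -100 + 2*I*√143 ≈ -100.0 + 23.917*I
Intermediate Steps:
s(W) = -2 + W (s(W) = -3 + (1 + W) = -2 + W)
r(F) = 4*F² (r(F) = (2*F)*(2*F) = 4*F²)
√(-1833 + 1261) - r(s(-3)) = √(-1833 + 1261) - 4*(-2 - 3)² = √(-572) - 4*(-5)² = 2*I*√143 - 4*25 = 2*I*√143 - 1*100 = 2*I*√143 - 100 = -100 + 2*I*√143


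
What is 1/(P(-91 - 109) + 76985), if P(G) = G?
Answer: 1/76785 ≈ 1.3023e-5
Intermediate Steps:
1/(P(-91 - 109) + 76985) = 1/((-91 - 109) + 76985) = 1/(-200 + 76985) = 1/76785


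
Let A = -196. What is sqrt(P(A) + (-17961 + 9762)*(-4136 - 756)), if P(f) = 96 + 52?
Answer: 2*sqrt(10027414) ≈ 6333.2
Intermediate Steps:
P(f) = 148
sqrt(P(A) + (-17961 + 9762)*(-4136 - 756)) = sqrt(148 + (-17961 + 9762)*(-4136 - 756)) = sqrt(148 - 8199*(-4892)) = sqrt(148 + 40109508) = sqrt(40109656) = 2*sqrt(10027414)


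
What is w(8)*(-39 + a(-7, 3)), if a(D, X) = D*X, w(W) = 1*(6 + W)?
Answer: -840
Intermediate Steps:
w(W) = 6 + W
w(8)*(-39 + a(-7, 3)) = (6 + 8)*(-39 - 7*3) = 14*(-39 - 21) = 14*(-60) = -840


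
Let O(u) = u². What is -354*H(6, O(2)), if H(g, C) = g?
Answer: -2124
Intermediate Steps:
-354*H(6, O(2)) = -354*6 = -2124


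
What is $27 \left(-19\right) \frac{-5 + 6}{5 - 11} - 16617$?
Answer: $- \frac{33063}{2} \approx -16532.0$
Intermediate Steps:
$27 \left(-19\right) \frac{-5 + 6}{5 - 11} - 16617 = - 513 \cdot 1 \frac{1}{-6} - 16617 = - 513 \cdot 1 \left(- \frac{1}{6}\right) - 16617 = \left(-513\right) \left(- \frac{1}{6}\right) - 16617 = \frac{171}{2} - 16617 = - \frac{33063}{2}$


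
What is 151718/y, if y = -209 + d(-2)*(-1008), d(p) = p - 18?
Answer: 151718/19951 ≈ 7.6045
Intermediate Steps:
d(p) = -18 + p
y = 19951 (y = -209 + (-18 - 2)*(-1008) = -209 - 20*(-1008) = -209 + 20160 = 19951)
151718/y = 151718/19951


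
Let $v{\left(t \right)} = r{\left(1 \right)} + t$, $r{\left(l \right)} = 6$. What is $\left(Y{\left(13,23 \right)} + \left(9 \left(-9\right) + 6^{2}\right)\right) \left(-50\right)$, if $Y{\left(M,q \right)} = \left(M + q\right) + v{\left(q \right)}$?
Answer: $-1000$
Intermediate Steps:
$v{\left(t \right)} = 6 + t$
$Y{\left(M,q \right)} = 6 + M + 2 q$ ($Y{\left(M,q \right)} = \left(M + q\right) + \left(6 + q\right) = 6 + M + 2 q$)
$\left(Y{\left(13,23 \right)} + \left(9 \left(-9\right) + 6^{2}\right)\right) \left(-50\right) = \left(\left(6 + 13 + 2 \cdot 23\right) + \left(9 \left(-9\right) + 6^{2}\right)\right) \left(-50\right) = \left(\left(6 + 13 + 46\right) + \left(-81 + 36\right)\right) \left(-50\right) = \left(65 - 45\right) \left(-50\right) = 20 \left(-50\right) = -1000$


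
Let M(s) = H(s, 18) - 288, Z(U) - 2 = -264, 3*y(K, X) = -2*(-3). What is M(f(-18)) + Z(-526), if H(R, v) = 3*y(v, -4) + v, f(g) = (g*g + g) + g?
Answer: -526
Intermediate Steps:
y(K, X) = 2 (y(K, X) = (-2*(-3))/3 = (⅓)*6 = 2)
Z(U) = -262 (Z(U) = 2 - 264 = -262)
f(g) = g² + 2*g (f(g) = (g² + g) + g = (g + g²) + g = g² + 2*g)
H(R, v) = 6 + v (H(R, v) = 3*2 + v = 6 + v)
M(s) = -264 (M(s) = (6 + 18) - 288 = 24 - 288 = -264)
M(f(-18)) + Z(-526) = -264 - 262 = -526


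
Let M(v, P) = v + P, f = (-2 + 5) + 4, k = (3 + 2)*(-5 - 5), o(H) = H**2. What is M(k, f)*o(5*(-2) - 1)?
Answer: -5203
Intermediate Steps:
k = -50 (k = 5*(-10) = -50)
f = 7 (f = 3 + 4 = 7)
M(v, P) = P + v
M(k, f)*o(5*(-2) - 1) = (7 - 50)*(5*(-2) - 1)**2 = -43*(-10 - 1)**2 = -43*(-11)**2 = -43*121 = -5203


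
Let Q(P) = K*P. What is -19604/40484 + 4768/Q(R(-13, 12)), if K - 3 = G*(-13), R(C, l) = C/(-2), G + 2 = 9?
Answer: -440175/49907 ≈ -8.8199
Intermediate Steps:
G = 7 (G = -2 + 9 = 7)
R(C, l) = -C/2 (R(C, l) = C*(-½) = -C/2)
K = -88 (K = 3 + 7*(-13) = 3 - 91 = -88)
Q(P) = -88*P
-19604/40484 + 4768/Q(R(-13, 12)) = -19604/40484 + 4768/((-(-44)*(-13))) = -19604*1/40484 + 4768/((-88*13/2)) = -169/349 + 4768/(-572) = -169/349 + 4768*(-1/572) = -169/349 - 1192/143 = -440175/49907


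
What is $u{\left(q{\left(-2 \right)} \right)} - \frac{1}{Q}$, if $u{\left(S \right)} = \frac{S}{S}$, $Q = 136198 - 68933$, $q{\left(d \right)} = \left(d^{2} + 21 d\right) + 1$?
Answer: $\frac{67264}{67265} \approx 0.99998$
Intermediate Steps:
$q{\left(d \right)} = 1 + d^{2} + 21 d$
$Q = 67265$
$u{\left(S \right)} = 1$
$u{\left(q{\left(-2 \right)} \right)} - \frac{1}{Q} = 1 - \frac{1}{67265} = \frac{67264}{67265}$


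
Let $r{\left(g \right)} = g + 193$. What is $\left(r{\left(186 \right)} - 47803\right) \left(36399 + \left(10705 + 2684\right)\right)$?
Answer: $-2361146112$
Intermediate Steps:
$r{\left(g \right)} = 193 + g$
$\left(r{\left(186 \right)} - 47803\right) \left(36399 + \left(10705 + 2684\right)\right) = \left(\left(193 + 186\right) - 47803\right) \left(36399 + \left(10705 + 2684\right)\right) = \left(379 - 47803\right) \left(36399 + 13389\right) = \left(-47424\right) 49788 = -2361146112$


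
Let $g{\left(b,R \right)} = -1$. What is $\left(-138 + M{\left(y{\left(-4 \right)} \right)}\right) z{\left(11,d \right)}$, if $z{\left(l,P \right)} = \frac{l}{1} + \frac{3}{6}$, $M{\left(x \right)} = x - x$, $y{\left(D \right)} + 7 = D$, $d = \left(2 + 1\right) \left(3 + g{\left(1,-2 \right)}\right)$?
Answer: $-1587$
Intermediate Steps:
$d = 6$ ($d = \left(2 + 1\right) \left(3 - 1\right) = 3 \cdot 2 = 6$)
$y{\left(D \right)} = -7 + D$
$M{\left(x \right)} = 0$
$z{\left(l,P \right)} = \frac{1}{2} + l$ ($z{\left(l,P \right)} = l 1 + 3 \cdot \frac{1}{6} = l + \frac{1}{2} = \frac{1}{2} + l$)
$\left(-138 + M{\left(y{\left(-4 \right)} \right)}\right) z{\left(11,d \right)} = \left(-138 + 0\right) \left(\frac{1}{2} + 11\right) = \left(-138\right) \frac{23}{2} = -1587$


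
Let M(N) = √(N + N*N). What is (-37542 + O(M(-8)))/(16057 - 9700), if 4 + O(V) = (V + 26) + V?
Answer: -37520/6357 + 4*√14/6357 ≈ -5.8998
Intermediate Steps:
M(N) = √(N + N²)
O(V) = 22 + 2*V (O(V) = -4 + ((V + 26) + V) = -4 + ((26 + V) + V) = -4 + (26 + 2*V) = 22 + 2*V)
(-37542 + O(M(-8)))/(16057 - 9700) = (-37542 + (22 + 2*√(-8*(1 - 8))))/(16057 - 9700) = (-37542 + (22 + 2*√(-8*(-7))))/6357 = (-37542 + (22 + 2*√56))*(1/6357) = (-37542 + (22 + 2*(2*√14)))*(1/6357) = (-37542 + (22 + 4*√14))*(1/6357) = (-37520 + 4*√14)*(1/6357) = -37520/6357 + 4*√14/6357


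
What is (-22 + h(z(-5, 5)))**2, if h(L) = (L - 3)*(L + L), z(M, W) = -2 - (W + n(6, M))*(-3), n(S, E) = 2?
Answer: 343396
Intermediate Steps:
z(M, W) = 4 + 3*W (z(M, W) = -2 - (W + 2)*(-3) = -2 - (2 + W)*(-3) = -2 - (-6 - 3*W) = -2 + (6 + 3*W) = 4 + 3*W)
h(L) = 2*L*(-3 + L) (h(L) = (-3 + L)*(2*L) = 2*L*(-3 + L))
(-22 + h(z(-5, 5)))**2 = (-22 + 2*(4 + 3*5)*(-3 + (4 + 3*5)))**2 = (-22 + 2*(4 + 15)*(-3 + (4 + 15)))**2 = (-22 + 2*19*(-3 + 19))**2 = (-22 + 2*19*16)**2 = (-22 + 608)**2 = 586**2 = 343396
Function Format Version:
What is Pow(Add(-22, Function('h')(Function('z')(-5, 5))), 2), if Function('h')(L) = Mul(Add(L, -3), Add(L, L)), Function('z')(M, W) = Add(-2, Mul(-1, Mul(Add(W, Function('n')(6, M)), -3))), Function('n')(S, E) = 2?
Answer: 343396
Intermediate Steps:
Function('z')(M, W) = Add(4, Mul(3, W)) (Function('z')(M, W) = Add(-2, Mul(-1, Mul(Add(W, 2), -3))) = Add(-2, Mul(-1, Mul(Add(2, W), -3))) = Add(-2, Mul(-1, Add(-6, Mul(-3, W)))) = Add(-2, Add(6, Mul(3, W))) = Add(4, Mul(3, W)))
Function('h')(L) = Mul(2, L, Add(-3, L)) (Function('h')(L) = Mul(Add(-3, L), Mul(2, L)) = Mul(2, L, Add(-3, L)))
Pow(Add(-22, Function('h')(Function('z')(-5, 5))), 2) = Pow(Add(-22, Mul(2, Add(4, Mul(3, 5)), Add(-3, Add(4, Mul(3, 5))))), 2) = Pow(Add(-22, Mul(2, Add(4, 15), Add(-3, Add(4, 15)))), 2) = Pow(Add(-22, Mul(2, 19, Add(-3, 19))), 2) = Pow(Add(-22, Mul(2, 19, 16)), 2) = Pow(Add(-22, 608), 2) = Pow(586, 2) = 343396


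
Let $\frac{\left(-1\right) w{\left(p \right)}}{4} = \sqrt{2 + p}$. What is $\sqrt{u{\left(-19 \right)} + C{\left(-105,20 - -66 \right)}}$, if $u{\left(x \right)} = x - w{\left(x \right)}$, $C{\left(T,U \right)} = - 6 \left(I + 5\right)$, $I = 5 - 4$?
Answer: $\sqrt{-55 + 4 i \sqrt{17}} \approx 1.0999 + 7.4973 i$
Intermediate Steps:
$I = 1$
$w{\left(p \right)} = - 4 \sqrt{2 + p}$
$C{\left(T,U \right)} = -36$ ($C{\left(T,U \right)} = - 6 \left(1 + 5\right) = \left(-6\right) 6 = -36$)
$u{\left(x \right)} = x + 4 \sqrt{2 + x}$ ($u{\left(x \right)} = x - - 4 \sqrt{2 + x} = x + 4 \sqrt{2 + x}$)
$\sqrt{u{\left(-19 \right)} + C{\left(-105,20 - -66 \right)}} = \sqrt{\left(-19 + 4 \sqrt{2 - 19}\right) - 36} = \sqrt{\left(-19 + 4 \sqrt{-17}\right) - 36} = \sqrt{\left(-19 + 4 i \sqrt{17}\right) - 36} = \sqrt{-55 + 4 i \sqrt{17}}$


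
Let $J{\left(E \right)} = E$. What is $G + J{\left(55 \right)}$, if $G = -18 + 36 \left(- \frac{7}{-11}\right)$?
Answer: $\frac{659}{11} \approx 59.909$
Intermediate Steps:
$G = \frac{54}{11}$ ($G = -18 + 36 \left(\left(-7\right) \left(- \frac{1}{11}\right)\right) = -18 + 36 \cdot \frac{7}{11} = -18 + \frac{252}{11} = \frac{54}{11} \approx 4.9091$)
$G + J{\left(55 \right)} = \frac{54}{11} + 55 = \frac{659}{11}$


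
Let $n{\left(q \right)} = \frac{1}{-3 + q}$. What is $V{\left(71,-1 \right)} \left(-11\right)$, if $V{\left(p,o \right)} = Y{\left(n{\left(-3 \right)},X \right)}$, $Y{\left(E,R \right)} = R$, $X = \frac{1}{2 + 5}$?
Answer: $- \frac{11}{7} \approx -1.5714$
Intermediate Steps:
$X = \frac{1}{7} \approx 0.14286$
$V{\left(p,o \right)} = \frac{1}{7}$
$V{\left(71,-1 \right)} \left(-11\right) = \frac{1}{7} \left(-11\right) = - \frac{11}{7}$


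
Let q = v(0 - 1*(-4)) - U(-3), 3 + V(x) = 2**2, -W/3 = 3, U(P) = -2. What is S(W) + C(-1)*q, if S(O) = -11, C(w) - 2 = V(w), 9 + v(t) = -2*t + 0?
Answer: -56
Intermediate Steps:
W = -9 (W = -3*3 = -9)
V(x) = 1 (V(x) = -3 + 2**2 = -3 + 4 = 1)
v(t) = -9 - 2*t (v(t) = -9 + (-2*t + 0) = -9 - 2*t)
C(w) = 3 (C(w) = 2 + 1 = 3)
q = -15 (q = (-9 - 2*(0 - 1*(-4))) - 1*(-2) = (-9 - 2*(0 + 4)) + 2 = (-9 - 2*4) + 2 = (-9 - 8) + 2 = -17 + 2 = -15)
S(W) + C(-1)*q = -11 + 3*(-15) = -11 - 45 = -56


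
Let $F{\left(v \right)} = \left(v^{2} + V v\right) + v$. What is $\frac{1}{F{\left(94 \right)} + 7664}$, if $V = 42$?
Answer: $\frac{1}{20542} \approx 4.8681 \cdot 10^{-5}$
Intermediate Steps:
$F{\left(v \right)} = v^{2} + 43 v$ ($F{\left(v \right)} = \left(v^{2} + 42 v\right) + v = v^{2} + 43 v$)
$\frac{1}{F{\left(94 \right)} + 7664} = \frac{1}{94 \left(43 + 94\right) + 7664} = \frac{1}{94 \cdot 137 + 7664} = \frac{1}{12878 + 7664} = \frac{1}{20542}$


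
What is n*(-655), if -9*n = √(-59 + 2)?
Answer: 655*I*√57/9 ≈ 549.46*I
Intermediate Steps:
n = -I*√57/9 (n = -√(-59 + 2)/9 = -I*√57/9 ≈ -0.83887*I)
n*(-655) = -I*√57/9*(-655) = 655*I*√57/9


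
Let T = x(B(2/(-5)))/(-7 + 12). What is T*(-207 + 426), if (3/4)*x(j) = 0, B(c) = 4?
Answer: 0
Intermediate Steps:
x(j) = 0 (x(j) = (4/3)*0 = 0)
T = 0 (T = 0/(-7 + 12) = 0/5 = 0*(1/5) = 0)
T*(-207 + 426) = 0*(-207 + 426) = 0*219 = 0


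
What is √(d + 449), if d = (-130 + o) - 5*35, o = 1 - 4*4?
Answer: √129 ≈ 11.358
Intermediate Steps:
o = -15 (o = 1 - 16 = -15)
d = -320 (d = (-130 - 15) - 5*35 = -145 - 175 = -320)
√(d + 449) = √(-320 + 449) = √129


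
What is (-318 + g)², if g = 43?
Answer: 75625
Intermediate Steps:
(-318 + g)² = (-318 + 43)² = (-275)² = 75625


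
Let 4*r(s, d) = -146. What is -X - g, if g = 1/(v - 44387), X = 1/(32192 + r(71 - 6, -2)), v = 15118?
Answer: 5773/1882318659 ≈ 3.0670e-6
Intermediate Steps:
r(s, d) = -73/2 (r(s, d) = (¼)*(-146) = -73/2)
X = 2/64311 (X = 1/(32192 - 73/2) = 1/(64311/2) = 2/64311 ≈ 3.1099e-5)
g = -1/29269 (g = 1/(15118 - 44387) = 1/(-29269) = -1/29269 ≈ -3.4166e-5)
-X - g = -1*2/64311 - 1*(-1/29269) = -2/64311 + 1/29269 = 5773/1882318659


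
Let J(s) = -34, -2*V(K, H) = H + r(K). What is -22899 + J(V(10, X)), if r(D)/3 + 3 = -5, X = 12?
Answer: -22933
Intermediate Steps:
r(D) = -24 (r(D) = -9 + 3*(-5) = -9 - 15 = -24)
V(K, H) = 12 - H/2 (V(K, H) = -(H - 24)/2 = -(-24 + H)/2 = 12 - H/2)
-22899 + J(V(10, X)) = -22899 - 34 = -22933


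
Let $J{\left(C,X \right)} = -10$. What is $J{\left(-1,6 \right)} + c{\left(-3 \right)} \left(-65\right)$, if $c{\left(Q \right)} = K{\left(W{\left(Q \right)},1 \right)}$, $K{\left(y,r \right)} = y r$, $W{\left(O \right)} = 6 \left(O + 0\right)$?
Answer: $1160$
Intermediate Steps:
$W{\left(O \right)} = 6 O$
$K{\left(y,r \right)} = r y$
$c{\left(Q \right)} = 6 Q$ ($c{\left(Q \right)} = 1 \cdot 6 Q = 6 Q$)
$J{\left(-1,6 \right)} + c{\left(-3 \right)} \left(-65\right) = -10 + 6 \left(-3\right) \left(-65\right) = -10 - -1170 = -10 + 1170 = 1160$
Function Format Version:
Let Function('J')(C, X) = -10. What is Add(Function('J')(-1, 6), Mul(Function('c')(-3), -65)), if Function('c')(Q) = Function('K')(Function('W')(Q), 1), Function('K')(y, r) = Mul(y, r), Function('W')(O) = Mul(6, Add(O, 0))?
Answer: 1160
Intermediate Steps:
Function('W')(O) = Mul(6, O)
Function('K')(y, r) = Mul(r, y)
Function('c')(Q) = Mul(6, Q) (Function('c')(Q) = Mul(1, Mul(6, Q)) = Mul(6, Q))
Add(Function('J')(-1, 6), Mul(Function('c')(-3), -65)) = Add(-10, Mul(Mul(6, -3), -65)) = Add(-10, Mul(-18, -65)) = Add(-10, 1170) = 1160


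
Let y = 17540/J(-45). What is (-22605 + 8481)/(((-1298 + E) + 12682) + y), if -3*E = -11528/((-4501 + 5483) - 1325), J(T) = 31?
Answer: -112635369/95207377 ≈ -1.1831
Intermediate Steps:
E = -11528/1029 (E = -(-11528)/(3*((-4501 + 5483) - 1325)) = -(-11528)/(3*(982 - 1325)) = -(-11528)/(3*(-343)) = -(-11528)*(-1)/(3*343) = -1/3*11528/343 = -11528/1029 ≈ -11.203)
y = 17540/31 ≈ 565.81
(-22605 + 8481)/(((-1298 + E) + 12682) + y) = (-22605 + 8481)/(((-1298 - 11528/1029) + 12682) + 17540/31) = -14124/((-1347170/1029 + 12682) + 17540/31) = -14124/(11702608/1029 + 17540/31) = -14124/380829508/31899 = -14124*31899/380829508 = -112635369/95207377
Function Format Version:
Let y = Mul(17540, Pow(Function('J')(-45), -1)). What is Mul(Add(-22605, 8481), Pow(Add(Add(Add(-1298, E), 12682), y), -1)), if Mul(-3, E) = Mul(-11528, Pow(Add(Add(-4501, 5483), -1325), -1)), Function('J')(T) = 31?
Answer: Rational(-112635369, 95207377) ≈ -1.1831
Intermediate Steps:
E = Rational(-11528, 1029) (E = Mul(Rational(-1, 3), Mul(-11528, Pow(Add(Add(-4501, 5483), -1325), -1))) = Mul(Rational(-1, 3), Mul(-11528, Pow(Add(982, -1325), -1))) = Mul(Rational(-1, 3), Mul(-11528, Pow(-343, -1))) = Mul(Rational(-1, 3), Mul(-11528, Rational(-1, 343))) = Mul(Rational(-1, 3), Rational(11528, 343)) = Rational(-11528, 1029) ≈ -11.203)
y = Rational(17540, 31) (y = Mul(17540, Pow(31, -1)) = Mul(17540, Rational(1, 31)) = Rational(17540, 31) ≈ 565.81)
Mul(Add(-22605, 8481), Pow(Add(Add(Add(-1298, E), 12682), y), -1)) = Mul(Add(-22605, 8481), Pow(Add(Add(Add(-1298, Rational(-11528, 1029)), 12682), Rational(17540, 31)), -1)) = Mul(-14124, Pow(Add(Add(Rational(-1347170, 1029), 12682), Rational(17540, 31)), -1)) = Mul(-14124, Pow(Add(Rational(11702608, 1029), Rational(17540, 31)), -1)) = Mul(-14124, Pow(Rational(380829508, 31899), -1)) = Mul(-14124, Rational(31899, 380829508)) = Rational(-112635369, 95207377)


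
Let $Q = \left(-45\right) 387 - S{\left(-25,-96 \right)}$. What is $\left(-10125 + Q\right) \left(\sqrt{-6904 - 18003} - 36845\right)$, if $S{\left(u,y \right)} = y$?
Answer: $1011174180 - 27444 i \sqrt{24907} \approx 1.0112 \cdot 10^{9} - 4.3312 \cdot 10^{6} i$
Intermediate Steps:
$Q = -17319$ ($Q = \left(-45\right) 387 - -96 = -17415 + 96 = -17319$)
$\left(-10125 + Q\right) \left(\sqrt{-6904 - 18003} - 36845\right) = \left(-10125 - 17319\right) \left(\sqrt{-6904 - 18003} - 36845\right) = - 27444 \left(\sqrt{-24907} - 36845\right) = - 27444 \left(i \sqrt{24907} - 36845\right) = - 27444 \left(-36845 + i \sqrt{24907}\right) = 1011174180 - 27444 i \sqrt{24907}$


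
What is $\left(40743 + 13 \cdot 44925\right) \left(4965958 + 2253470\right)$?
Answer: $4510467592704$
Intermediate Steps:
$\left(40743 + 13 \cdot 44925\right) \left(4965958 + 2253470\right) = \left(40743 + 584025\right) 7219428 = 624768 \cdot 7219428 = 4510467592704$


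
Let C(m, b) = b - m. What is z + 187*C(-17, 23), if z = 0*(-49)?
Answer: 7480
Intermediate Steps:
z = 0
z + 187*C(-17, 23) = 0 + 187*(23 - 1*(-17)) = 0 + 187*(23 + 17) = 0 + 187*40 = 0 + 7480 = 7480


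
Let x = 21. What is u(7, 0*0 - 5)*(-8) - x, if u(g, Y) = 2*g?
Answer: -133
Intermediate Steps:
u(7, 0*0 - 5)*(-8) - x = (2*7)*(-8) - 1*21 = 14*(-8) - 21 = -112 - 21 = -133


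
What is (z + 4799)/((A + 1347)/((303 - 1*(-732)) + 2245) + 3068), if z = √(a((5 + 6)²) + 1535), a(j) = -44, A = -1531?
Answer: 1967590/1257857 + 410*√1491/1257857 ≈ 1.5768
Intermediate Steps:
z = √1491 (z = √(-44 + 1535) = √1491 ≈ 38.613)
(z + 4799)/((A + 1347)/((303 - 1*(-732)) + 2245) + 3068) = (√1491 + 4799)/((-1531 + 1347)/((303 - 1*(-732)) + 2245) + 3068) = (4799 + √1491)/(-184/((303 + 732) + 2245) + 3068) = (4799 + √1491)/(-184/(1035 + 2245) + 3068) = (4799 + √1491)/(-184/3280 + 3068) = (4799 + √1491)/(-184*1/3280 + 3068) = (4799 + √1491)/(-23/410 + 3068) = (4799 + √1491)/(1257857/410) = (4799 + √1491)*(410/1257857) = 1967590/1257857 + 410*√1491/1257857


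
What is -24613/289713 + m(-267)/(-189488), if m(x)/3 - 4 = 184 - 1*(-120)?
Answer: -1232890739/13724284236 ≈ -0.089833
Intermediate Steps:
m(x) = 924 (m(x) = 12 + 3*(184 - 1*(-120)) = 12 + 3*(184 + 120) = 12 + 3*304 = 12 + 912 = 924)
-24613/289713 + m(-267)/(-189488) = -24613/289713 + 924/(-189488) = -24613*1/289713 + 924*(-1/189488) = -24613/289713 - 231/47372 = -1232890739/13724284236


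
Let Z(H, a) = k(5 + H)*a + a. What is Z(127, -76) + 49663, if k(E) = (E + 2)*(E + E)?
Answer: -2638989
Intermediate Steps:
k(E) = 2*E*(2 + E) (k(E) = (2 + E)*(2*E) = 2*E*(2 + E))
Z(H, a) = a + 2*a*(5 + H)*(7 + H) (Z(H, a) = (2*(5 + H)*(2 + (5 + H)))*a + a = (2*(5 + H)*(7 + H))*a + a = 2*a*(5 + H)*(7 + H) + a = a + 2*a*(5 + H)*(7 + H))
Z(127, -76) + 49663 = -76*(1 + 2*(5 + 127)*(7 + 127)) + 49663 = -76*(1 + 2*132*134) + 49663 = -76*(1 + 35376) + 49663 = -76*35377 + 49663 = -2688652 + 49663 = -2638989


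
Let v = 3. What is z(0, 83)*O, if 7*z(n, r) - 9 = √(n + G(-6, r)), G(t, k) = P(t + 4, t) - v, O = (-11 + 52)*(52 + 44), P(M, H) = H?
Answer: 35424/7 + 11808*I/7 ≈ 5060.6 + 1686.9*I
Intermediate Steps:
O = 3936 (O = 41*96 = 3936)
G(t, k) = -3 + t (G(t, k) = t - 1*3 = t - 3 = -3 + t)
z(n, r) = 9/7 + √(-9 + n)/7 (z(n, r) = 9/7 + √(n + (-3 - 6))/7 = 9/7 + √(n - 9)/7 = 9/7 + √(-9 + n)/7)
z(0, 83)*O = (9/7 + √(-9 + 0)/7)*3936 = (9/7 + √(-9)/7)*3936 = (9/7 + (3*I)/7)*3936 = (9/7 + 3*I/7)*3936 = 35424/7 + 11808*I/7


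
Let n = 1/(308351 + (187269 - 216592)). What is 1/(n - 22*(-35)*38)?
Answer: 279028/8164359281 ≈ 3.4176e-5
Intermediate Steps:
n = 1/279028 (n = 1/(308351 - 29323) = 1/279028 ≈ 3.5839e-6)
1/(n - 22*(-35)*38) = 1/(1/279028 - 22*(-35)*38) = 1/(1/279028 + 770*38) = 1/(1/279028 + 29260) = 1/(8164359281/279028) = 279028/8164359281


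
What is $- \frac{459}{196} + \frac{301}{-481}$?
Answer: $- \frac{279775}{94276} \approx -2.9676$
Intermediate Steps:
$- \frac{459}{196} + \frac{301}{-481} = \left(-459\right) \frac{1}{196} + 301 \left(- \frac{1}{481}\right) = - \frac{459}{196} - \frac{301}{481} = - \frac{279775}{94276}$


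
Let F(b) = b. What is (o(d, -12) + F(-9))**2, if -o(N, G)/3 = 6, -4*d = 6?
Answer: 729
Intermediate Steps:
d = -3/2 (d = -1/4*6 = -3/2 ≈ -1.5000)
o(N, G) = -18 (o(N, G) = -3*6 = -18)
(o(d, -12) + F(-9))**2 = (-18 - 9)**2 = (-27)**2 = 729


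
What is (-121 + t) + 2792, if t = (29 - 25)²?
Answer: 2687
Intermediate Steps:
t = 16 (t = 4² = 16)
(-121 + t) + 2792 = (-121 + 16) + 2792 = -105 + 2792 = 2687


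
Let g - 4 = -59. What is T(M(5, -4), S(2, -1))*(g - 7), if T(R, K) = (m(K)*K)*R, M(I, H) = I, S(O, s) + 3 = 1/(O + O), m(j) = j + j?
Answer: -18755/4 ≈ -4688.8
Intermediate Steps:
m(j) = 2*j
S(O, s) = -3 + 1/(2*O) (S(O, s) = -3 + 1/(O + O) = -3 + 1/(2*O))
g = -55 (g = 4 - 59 = -55)
T(R, K) = 2*R*K² (T(R, K) = ((2*K)*K)*R = (2*K²)*R = 2*R*K²)
T(M(5, -4), S(2, -1))*(g - 7) = (2*5*(-3 + (½)/2)²)*(-55 - 7) = (2*5*(-3 + (½)*(½))²)*(-62) = (2*5*(-3 + ¼)²)*(-62) = (2*5*(-11/4)²)*(-62) = (2*5*(121/16))*(-62) = (605/8)*(-62) = -18755/4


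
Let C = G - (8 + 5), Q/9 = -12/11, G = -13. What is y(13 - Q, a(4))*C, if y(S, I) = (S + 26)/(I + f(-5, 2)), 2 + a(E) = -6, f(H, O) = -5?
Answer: 1074/11 ≈ 97.636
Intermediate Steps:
Q = -108/11 (Q = 9*(-12/11) = -108/11 ≈ -9.8182)
a(E) = -8 (a(E) = -2 - 6 = -8)
C = -26 (C = -13 - (8 + 5) = -13 - 1*13 = -13 - 13 = -26)
y(S, I) = (26 + S)/(-5 + I) (y(S, I) = (S + 26)/(I - 5) = (26 + S)/(-5 + I))
y(13 - Q, a(4))*C = ((26 + (13 - 1*(-108/11)))/(-5 - 8))*(-26) = ((26 + (13 + 108/11))/(-13))*(-26) = -(26 + 251/11)/13*(-26) = -1/13*537/11*(-26) = -537/143*(-26) = 1074/11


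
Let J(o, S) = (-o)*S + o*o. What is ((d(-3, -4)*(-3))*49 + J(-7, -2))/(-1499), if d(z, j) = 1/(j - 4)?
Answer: -427/11992 ≈ -0.035607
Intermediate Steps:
d(z, j) = 1/(-4 + j)
J(o, S) = o² - S*o (J(o, S) = -S*o + o² = o² - S*o)
((d(-3, -4)*(-3))*49 + J(-7, -2))/(-1499) = ((-3/(-4 - 4))*49 - 7*(-7 - 1*(-2)))/(-1499) = ((-3/(-8))*49 - 7*(-7 + 2))*(-1/1499) = (-⅛*(-3)*49 - 7*(-5))*(-1/1499) = ((3/8)*49 + 35)*(-1/1499) = (147/8 + 35)*(-1/1499) = (427/8)*(-1/1499) = -427/11992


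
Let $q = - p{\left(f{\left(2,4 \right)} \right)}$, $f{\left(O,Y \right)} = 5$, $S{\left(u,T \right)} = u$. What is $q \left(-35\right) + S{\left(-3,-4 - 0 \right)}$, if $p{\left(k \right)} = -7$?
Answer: $-248$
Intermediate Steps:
$q = 7$ ($q = \left(-1\right) \left(-7\right) = 7$)
$q \left(-35\right) + S{\left(-3,-4 - 0 \right)} = 7 \left(-35\right) - 3 = -245 - 3 = -248$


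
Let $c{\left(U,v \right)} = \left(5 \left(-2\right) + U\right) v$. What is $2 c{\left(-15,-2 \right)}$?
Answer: $100$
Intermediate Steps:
$c{\left(U,v \right)} = v \left(-10 + U\right)$ ($c{\left(U,v \right)} = \left(-10 + U\right) v = v \left(-10 + U\right)$)
$2 c{\left(-15,-2 \right)} = 2 \left(- 2 \left(-10 - 15\right)\right) = 2 \left(\left(-2\right) \left(-25\right)\right) = 2 \cdot 50 = 100$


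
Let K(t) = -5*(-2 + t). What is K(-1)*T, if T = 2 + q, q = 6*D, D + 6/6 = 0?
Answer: -60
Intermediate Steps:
D = -1 (D = -1 + 0 = -1)
q = -6 (q = 6*(-1) = -6)
K(t) = 10 - 5*t
T = -4 (T = 2 - 6 = -4)
K(-1)*T = (10 - 5*(-1))*(-4) = (10 + 5)*(-4) = 15*(-4) = -60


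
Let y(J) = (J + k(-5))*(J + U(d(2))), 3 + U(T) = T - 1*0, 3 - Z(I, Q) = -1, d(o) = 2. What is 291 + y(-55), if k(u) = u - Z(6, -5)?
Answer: 3875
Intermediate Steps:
Z(I, Q) = 4 (Z(I, Q) = 3 - 1*(-1) = 3 + 1 = 4)
U(T) = -3 + T (U(T) = -3 + (T - 1*0) = -3 + (T + 0) = -3 + T)
k(u) = -4 + u (k(u) = u - 1*4 = u - 4 = -4 + u)
y(J) = (-1 + J)*(-9 + J) (y(J) = (J + (-4 - 5))*(J + (-3 + 2)) = (J - 9)*(J - 1) = (-9 + J)*(-1 + J) = (-1 + J)*(-9 + J))
291 + y(-55) = 291 + (9 + (-55)² - 10*(-55)) = 291 + (9 + 3025 + 550) = 291 + 3584 = 3875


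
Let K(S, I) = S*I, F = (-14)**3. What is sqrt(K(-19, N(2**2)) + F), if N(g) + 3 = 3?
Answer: 14*I*sqrt(14) ≈ 52.383*I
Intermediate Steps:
N(g) = 0 (N(g) = -3 + 3 = 0)
F = -2744
K(S, I) = I*S
sqrt(K(-19, N(2**2)) + F) = sqrt(0*(-19) - 2744) = sqrt(0 - 2744) = sqrt(-2744) = 14*I*sqrt(14)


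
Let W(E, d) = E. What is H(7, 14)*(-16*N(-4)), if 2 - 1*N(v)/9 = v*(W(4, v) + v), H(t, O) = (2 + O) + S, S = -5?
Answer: -3168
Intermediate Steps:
H(t, O) = -3 + O (H(t, O) = (2 + O) - 5 = -3 + O)
N(v) = 18 - 9*v*(4 + v)
H(7, 14)*(-16*N(-4)) = (-3 + 14)*(-16*(18 - 36*(-4) - 9*(-4)²)) = 11*(-16*(18 + 144 - 9*16)) = 11*(-16*(18 + 144 - 144)) = 11*(-16*18) = 11*(-288) = -3168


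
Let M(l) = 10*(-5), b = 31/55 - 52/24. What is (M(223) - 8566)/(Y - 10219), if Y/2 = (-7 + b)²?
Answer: 469141200/548364629 ≈ 0.85553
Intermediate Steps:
b = -529/330 (b = 31*(1/55) - 52*1/24 = 31/55 - 13/6 = -529/330 ≈ -1.6030)
Y = 8059921/54450 (Y = 2*(-7 - 529/330)² = 2*(-2839/330)² = 2*(8059921/108900) = 8059921/54450 ≈ 148.02)
M(l) = -50
(M(223) - 8566)/(Y - 10219) = (-50 - 8566)/(8059921/54450 - 10219) = -8616/(-548364629/54450) = -8616*(-54450/548364629) = 469141200/548364629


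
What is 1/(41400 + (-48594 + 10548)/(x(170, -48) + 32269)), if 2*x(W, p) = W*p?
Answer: 28189/1166986554 ≈ 2.4155e-5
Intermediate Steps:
x(W, p) = W*p/2 (x(W, p) = (W*p)/2 = W*p/2)
1/(41400 + (-48594 + 10548)/(x(170, -48) + 32269)) = 1/(41400 + (-48594 + 10548)/((½)*170*(-48) + 32269)) = 1/(41400 - 38046/(-4080 + 32269)) = 1/(41400 - 38046/28189) = 1/(1166986554/28189) = 28189/1166986554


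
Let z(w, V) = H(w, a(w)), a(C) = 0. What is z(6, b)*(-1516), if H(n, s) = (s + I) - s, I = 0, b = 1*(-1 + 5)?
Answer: 0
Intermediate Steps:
b = 4 (b = 1*4 = 4)
H(n, s) = 0 (H(n, s) = (s + 0) - s = s - s = 0)
z(w, V) = 0
z(6, b)*(-1516) = 0*(-1516) = 0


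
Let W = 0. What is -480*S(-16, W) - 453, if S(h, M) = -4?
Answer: 1467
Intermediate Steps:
-480*S(-16, W) - 453 = -480*(-4) - 453 = 1920 - 453 = 1467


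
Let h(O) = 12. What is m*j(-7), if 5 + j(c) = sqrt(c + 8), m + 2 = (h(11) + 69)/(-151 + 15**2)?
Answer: 134/37 ≈ 3.6216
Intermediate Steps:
m = -67/74 (m = -2 + (12 + 69)/(-151 + 15**2) = -2 + 81/(-151 + 225) = -2 + 81/74 = -67/74 ≈ -0.90541)
j(c) = -5 + sqrt(8 + c) (j(c) = -5 + sqrt(c + 8) = -5 + sqrt(8 + c))
m*j(-7) = -67*(-5 + sqrt(8 - 7))/74 = -67*(-5 + sqrt(1))/74 = -67*(-5 + 1)/74 = -67/74*(-4) = 134/37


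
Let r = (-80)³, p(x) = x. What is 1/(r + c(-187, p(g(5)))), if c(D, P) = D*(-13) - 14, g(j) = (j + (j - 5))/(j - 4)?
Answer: -1/509583 ≈ -1.9624e-6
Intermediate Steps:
g(j) = (-5 + 2*j)/(-4 + j) (g(j) = (j + (-5 + j))/(-4 + j) = (-5 + 2*j)/(-4 + j))
c(D, P) = -14 - 13*D (c(D, P) = -13*D - 14 = -14 - 13*D)
r = -512000
1/(r + c(-187, p(g(5)))) = 1/(-512000 + (-14 - 13*(-187))) = 1/(-512000 + (-14 + 2431)) = 1/(-512000 + 2417) = 1/(-509583) = -1/509583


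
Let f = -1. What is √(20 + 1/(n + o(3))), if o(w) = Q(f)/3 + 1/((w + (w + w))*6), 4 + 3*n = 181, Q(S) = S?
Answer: √201022346/3169 ≈ 4.4740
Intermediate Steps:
n = 59 (n = -4/3 + (⅓)*181 = -4/3 + 181/3 = 59)
o(w) = -⅓ + 1/(18*w) (o(w) = -1/3 + 1/((w + (w + w))*6) = -1*⅓ + (⅙)/(w + 2*w) = -⅓ + (⅙)/(3*w) = -⅓ + (1/(3*w))*(⅙) = -⅓ + 1/(18*w))
√(20 + 1/(n + o(3))) = √(20 + 1/(59 + (1/18)*(1 - 6*3)/3)) = √(20 + 1/(59 + (1/18)*(⅓)*(1 - 18))) = √(20 + 1/(59 + (1/18)*(⅓)*(-17))) = √(20 + 1/(59 - 17/54)) = √(20 + 1/(3169/54)) = √(20 + 54/3169) = √(63434/3169) = √201022346/3169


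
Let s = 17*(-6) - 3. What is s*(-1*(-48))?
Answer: -5040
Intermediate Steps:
s = -105 (s = -102 - 3 = -105)
s*(-1*(-48)) = -(-105)*(-48) = -105*48 = -5040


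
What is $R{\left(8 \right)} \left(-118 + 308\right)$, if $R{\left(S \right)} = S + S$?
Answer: $3040$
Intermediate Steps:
$R{\left(S \right)} = 2 S$
$R{\left(8 \right)} \left(-118 + 308\right) = 2 \cdot 8 \left(-118 + 308\right) = 16 \cdot 190 = 3040$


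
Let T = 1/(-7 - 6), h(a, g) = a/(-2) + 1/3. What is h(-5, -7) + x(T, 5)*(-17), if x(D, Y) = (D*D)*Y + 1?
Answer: -14875/1014 ≈ -14.670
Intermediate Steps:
h(a, g) = ⅓ - a/2 (h(a, g) = a*(-½) + 1*(⅓) = -a/2 + ⅓ = ⅓ - a/2)
T = -1/13 (T = 1/(-13) = -1/13 ≈ -0.076923)
x(D, Y) = 1 + Y*D² (x(D, Y) = D²*Y + 1 = Y*D² + 1 = 1 + Y*D²)
h(-5, -7) + x(T, 5)*(-17) = (⅓ - ½*(-5)) + (1 + 5*(-1/13)²)*(-17) = (⅓ + 5/2) + (1 + 5*(1/169))*(-17) = 17/6 + (1 + 5/169)*(-17) = 17/6 + (174/169)*(-17) = 17/6 - 2958/169 = -14875/1014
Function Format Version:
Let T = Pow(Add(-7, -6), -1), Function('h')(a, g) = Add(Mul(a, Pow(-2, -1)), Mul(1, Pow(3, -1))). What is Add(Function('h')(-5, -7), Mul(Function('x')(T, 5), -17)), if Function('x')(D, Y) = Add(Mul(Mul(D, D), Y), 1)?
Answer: Rational(-14875, 1014) ≈ -14.670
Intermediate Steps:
Function('h')(a, g) = Add(Rational(1, 3), Mul(Rational(-1, 2), a)) (Function('h')(a, g) = Add(Mul(a, Rational(-1, 2)), Mul(1, Rational(1, 3))) = Add(Mul(Rational(-1, 2), a), Rational(1, 3)) = Add(Rational(1, 3), Mul(Rational(-1, 2), a)))
T = Rational(-1, 13) (T = Pow(-13, -1) = Rational(-1, 13) ≈ -0.076923)
Function('x')(D, Y) = Add(1, Mul(Y, Pow(D, 2))) (Function('x')(D, Y) = Add(Mul(Pow(D, 2), Y), 1) = Add(Mul(Y, Pow(D, 2)), 1) = Add(1, Mul(Y, Pow(D, 2))))
Add(Function('h')(-5, -7), Mul(Function('x')(T, 5), -17)) = Add(Add(Rational(1, 3), Mul(Rational(-1, 2), -5)), Mul(Add(1, Mul(5, Pow(Rational(-1, 13), 2))), -17)) = Add(Add(Rational(1, 3), Rational(5, 2)), Mul(Add(1, Mul(5, Rational(1, 169))), -17)) = Add(Rational(17, 6), Mul(Add(1, Rational(5, 169)), -17)) = Add(Rational(17, 6), Mul(Rational(174, 169), -17)) = Add(Rational(17, 6), Rational(-2958, 169)) = Rational(-14875, 1014)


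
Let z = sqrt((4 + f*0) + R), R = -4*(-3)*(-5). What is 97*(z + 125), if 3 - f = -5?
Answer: 12125 + 194*I*sqrt(14) ≈ 12125.0 + 725.88*I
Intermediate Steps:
f = 8 (f = 3 - 1*(-5) = 3 + 5 = 8)
R = -60 (R = 12*(-5) = -60)
z = 2*I*sqrt(14) (z = sqrt((4 + 8*0) - 60) = sqrt((4 + 0) - 60) = sqrt(4 - 60) = sqrt(-56) = 2*I*sqrt(14) ≈ 7.4833*I)
97*(z + 125) = 97*(2*I*sqrt(14) + 125) = 97*(125 + 2*I*sqrt(14)) = 12125 + 194*I*sqrt(14)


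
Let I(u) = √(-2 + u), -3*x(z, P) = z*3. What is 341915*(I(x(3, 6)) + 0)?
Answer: 341915*I*√5 ≈ 7.6455e+5*I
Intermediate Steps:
x(z, P) = -z (x(z, P) = -z*3/3 = -z)
341915*(I(x(3, 6)) + 0) = 341915*(√(-2 - 1*3) + 0) = 341915*(√(-2 - 3) + 0) = 341915*(√(-5) + 0) = 341915*(I*√5 + 0) = 341915*(I*√5) = 341915*I*√5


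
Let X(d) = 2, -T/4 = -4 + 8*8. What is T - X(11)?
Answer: -242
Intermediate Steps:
T = -240 (T = -4*(-4 + 8*8) = -4*(-4 + 64) = -4*60 = -240)
T - X(11) = -240 - 1*2 = -240 - 2 = -242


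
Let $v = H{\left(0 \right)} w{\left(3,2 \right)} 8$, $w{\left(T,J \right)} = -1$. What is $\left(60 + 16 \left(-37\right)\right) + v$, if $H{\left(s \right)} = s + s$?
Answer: $-532$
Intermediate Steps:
$H{\left(s \right)} = 2 s$
$v = 0$ ($v = 2 \cdot 0 \left(-1\right) 8 = 0 \left(-1\right) 8 = 0 \cdot 8 = 0$)
$\left(60 + 16 \left(-37\right)\right) + v = \left(60 + 16 \left(-37\right)\right) + 0 = \left(60 - 592\right) + 0 = -532 + 0 = -532$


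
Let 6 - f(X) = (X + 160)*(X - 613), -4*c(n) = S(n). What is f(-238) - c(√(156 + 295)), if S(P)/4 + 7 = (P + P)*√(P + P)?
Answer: -66379 + 2*√2*451^(¾) ≈ -66102.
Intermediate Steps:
S(P) = -28 + 8*√2*P^(3/2) (S(P) = -28 + 4*((P + P)*√(P + P)) = -28 + 4*((2*P)*√(2*P)) = -28 + 4*((2*P)*(√2*√P)) = -28 + 4*(2*√2*P^(3/2)) = -28 + 8*√2*P^(3/2))
c(n) = 7 - 2*√2*n^(3/2) (c(n) = -(-28 + 8*√2*n^(3/2))/4 = 7 - 2*√2*n^(3/2))
f(X) = 6 - (-613 + X)*(160 + X) (f(X) = 6 - (X + 160)*(X - 613) = 6 - (160 + X)*(-613 + X) = 6 - (-613 + X)*(160 + X))
f(-238) - c(√(156 + 295)) = (98086 - 1*(-238)² + 453*(-238)) - (7 - 2*√2*(√(156 + 295))^(3/2)) = (98086 - 1*56644 - 107814) - (7 - 2*√2*(√451)^(3/2)) = (98086 - 56644 - 107814) - (7 - 2*√2*451^(¾)) = -66372 + (-7 + 2*√2*451^(¾)) = -66379 + 2*√2*451^(¾)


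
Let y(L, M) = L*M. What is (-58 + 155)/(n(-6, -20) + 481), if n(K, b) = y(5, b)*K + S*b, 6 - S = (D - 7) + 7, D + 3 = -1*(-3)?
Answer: 97/961 ≈ 0.10094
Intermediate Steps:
D = 0 (D = -3 - 1*(-3) = -3 + 3 = 0)
S = 6 (S = 6 - ((0 - 7) + 7) = 6 - (-7 + 7) = 6 - 1*0 = 6 + 0 = 6)
n(K, b) = 6*b + 5*K*b (n(K, b) = (5*b)*K + 6*b = 5*K*b + 6*b = 6*b + 5*K*b)
(-58 + 155)/(n(-6, -20) + 481) = (-58 + 155)/(-20*(6 + 5*(-6)) + 481) = 97/(-20*(6 - 30) + 481) = 97/(-20*(-24) + 481) = 97/(480 + 481) = 97/961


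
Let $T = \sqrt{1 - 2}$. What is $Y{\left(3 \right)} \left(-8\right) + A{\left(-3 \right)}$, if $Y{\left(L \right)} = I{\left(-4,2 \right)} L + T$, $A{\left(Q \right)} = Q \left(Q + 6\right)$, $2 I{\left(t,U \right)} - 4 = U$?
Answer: $-81 - 8 i \approx -81.0 - 8.0 i$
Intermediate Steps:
$I{\left(t,U \right)} = 2 + \frac{U}{2}$
$T = i$ ($T = \sqrt{-1} = i \approx 1.0 i$)
$A{\left(Q \right)} = Q \left(6 + Q\right)$
$Y{\left(L \right)} = i + 3 L$ ($Y{\left(L \right)} = \left(2 + \frac{1}{2} \cdot 2\right) L + i = \left(2 + 1\right) L + i = 3 L + i = i + 3 L$)
$Y{\left(3 \right)} \left(-8\right) + A{\left(-3 \right)} = \left(i + 3 \cdot 3\right) \left(-8\right) - 3 \left(6 - 3\right) = \left(i + 9\right) \left(-8\right) - 9 = \left(9 + i\right) \left(-8\right) - 9 = \left(-72 - 8 i\right) - 9 = -81 - 8 i$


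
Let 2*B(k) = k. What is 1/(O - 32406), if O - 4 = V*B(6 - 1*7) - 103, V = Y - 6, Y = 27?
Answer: -2/65031 ≈ -3.0755e-5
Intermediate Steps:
B(k) = k/2
V = 21 (V = 27 - 6 = 21)
O = -219/2 (O = 4 + (21*((6 - 1*7)/2) - 103) = 4 + (21*((6 - 7)/2) - 103) = 4 + (21*((½)*(-1)) - 103) = 4 + (21*(-½) - 103) = 4 + (-21/2 - 103) = 4 - 227/2 = -219/2 ≈ -109.50)
1/(O - 32406) = 1/(-219/2 - 32406) = 1/(-65031/2) = -2/65031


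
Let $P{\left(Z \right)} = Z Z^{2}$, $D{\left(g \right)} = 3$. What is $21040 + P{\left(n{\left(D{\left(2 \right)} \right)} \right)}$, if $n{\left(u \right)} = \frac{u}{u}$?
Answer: $21041$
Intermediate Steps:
$n{\left(u \right)} = 1$
$P{\left(Z \right)} = Z^{3}$
$21040 + P{\left(n{\left(D{\left(2 \right)} \right)} \right)} = 21040 + 1^{3} = 21040 + 1 = 21041$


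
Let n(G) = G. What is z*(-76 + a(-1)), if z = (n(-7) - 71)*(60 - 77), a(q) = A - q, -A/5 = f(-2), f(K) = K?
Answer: -86190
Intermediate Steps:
A = 10 (A = -5*(-2) = 10)
a(q) = 10 - q
z = 1326 (z = (-7 - 71)*(60 - 77) = -78*(-17) = 1326)
z*(-76 + a(-1)) = 1326*(-76 + (10 - 1*(-1))) = 1326*(-76 + (10 + 1)) = 1326*(-76 + 11) = 1326*(-65) = -86190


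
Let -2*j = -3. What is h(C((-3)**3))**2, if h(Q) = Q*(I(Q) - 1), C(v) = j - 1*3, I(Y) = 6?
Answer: 225/4 ≈ 56.250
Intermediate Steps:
j = 3/2 (j = -1/2*(-3) = 3/2 ≈ 1.5000)
C(v) = -3/2 (C(v) = 3/2 - 1*3 = 3/2 - 3 = -3/2)
h(Q) = 5*Q (h(Q) = Q*(6 - 1) = Q*5 = 5*Q)
h(C((-3)**3))**2 = (5*(-3/2))**2 = (-15/2)**2 = 225/4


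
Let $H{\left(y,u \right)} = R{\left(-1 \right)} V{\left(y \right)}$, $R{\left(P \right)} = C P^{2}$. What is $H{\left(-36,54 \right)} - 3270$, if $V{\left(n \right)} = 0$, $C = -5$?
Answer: $-3270$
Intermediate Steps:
$R{\left(P \right)} = - 5 P^{2}$
$H{\left(y,u \right)} = 0$ ($H{\left(y,u \right)} = - 5 \left(-1\right)^{2} \cdot 0 = \left(-5\right) 1 \cdot 0 = \left(-5\right) 0 = 0$)
$H{\left(-36,54 \right)} - 3270 = 0 - 3270 = -3270$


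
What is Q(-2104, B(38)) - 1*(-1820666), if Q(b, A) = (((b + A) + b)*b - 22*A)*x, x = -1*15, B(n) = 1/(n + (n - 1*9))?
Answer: -8775883648/67 ≈ -1.3098e+8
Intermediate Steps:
B(n) = 1/(-9 + 2*n) (B(n) = 1/(n + (n - 9)) = 1/(n + (-9 + n)) = 1/(-9 + 2*n))
x = -15
Q(b, A) = 330*A - 15*b*(A + 2*b) (Q(b, A) = (((b + A) + b)*b - 22*A)*(-15) = (((A + b) + b)*b - 22*A)*(-15) = ((A + 2*b)*b - 22*A)*(-15) = (b*(A + 2*b) - 22*A)*(-15) = (-22*A + b*(A + 2*b))*(-15) = 330*A - 15*b*(A + 2*b))
Q(-2104, B(38)) - 1*(-1820666) = (-30*(-2104)**2 + 330/(-9 + 2*38) - 15*(-2104)/(-9 + 2*38)) - 1*(-1820666) = (-30*4426816 + 330/(-9 + 76) - 15*(-2104)/(-9 + 76)) + 1820666 = (-132804480 + 330/67 - 15*(-2104)/67) + 1820666 = (-132804480 + 330*(1/67) - 15*1/67*(-2104)) + 1820666 = (-132804480 + 330/67 + 31560/67) + 1820666 = -8897868270/67 + 1820666 = -8775883648/67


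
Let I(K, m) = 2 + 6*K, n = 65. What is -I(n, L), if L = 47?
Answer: -392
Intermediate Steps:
-I(n, L) = -(2 + 6*65) = -(2 + 390) = -1*392 = -392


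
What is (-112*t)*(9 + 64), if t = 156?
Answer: -1275456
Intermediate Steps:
(-112*t)*(9 + 64) = (-112*156)*(9 + 64) = -17472*73 = -1275456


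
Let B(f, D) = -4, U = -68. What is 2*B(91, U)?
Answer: -8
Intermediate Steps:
2*B(91, U) = 2*(-4) = -8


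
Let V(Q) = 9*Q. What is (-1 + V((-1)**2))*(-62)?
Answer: -496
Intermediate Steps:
(-1 + V((-1)**2))*(-62) = (-1 + 9*(-1)**2)*(-62) = (-1 + 9*1)*(-62) = (-1 + 9)*(-62) = 8*(-62) = -496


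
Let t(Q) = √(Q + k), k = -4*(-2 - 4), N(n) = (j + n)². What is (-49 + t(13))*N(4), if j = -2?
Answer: -196 + 4*√37 ≈ -171.67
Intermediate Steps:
N(n) = (-2 + n)²
k = 24 (k = -4*(-6) = 24)
t(Q) = √(24 + Q) (t(Q) = √(Q + 24) = √(24 + Q))
(-49 + t(13))*N(4) = (-49 + √(24 + 13))*(-2 + 4)² = (-49 + √37)*2² = (-49 + √37)*4 = -196 + 4*√37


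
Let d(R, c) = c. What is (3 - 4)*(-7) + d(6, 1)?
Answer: 8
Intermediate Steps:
(3 - 4)*(-7) + d(6, 1) = (3 - 4)*(-7) + 1 = -1*(-7) + 1 = 7 + 1 = 8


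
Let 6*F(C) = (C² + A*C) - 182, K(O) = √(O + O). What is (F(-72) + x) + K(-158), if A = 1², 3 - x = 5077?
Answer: -12757/3 + 2*I*√79 ≈ -4252.3 + 17.776*I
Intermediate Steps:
x = -5074 (x = 3 - 1*5077 = 3 - 5077 = -5074)
A = 1
K(O) = √2*√O (K(O) = √(2*O) = √2*√O)
F(C) = -91/3 + C/6 + C²/6 (F(C) = ((C² + 1*C) - 182)/6 = ((C² + C) - 182)/6 = ((C + C²) - 182)/6 = (-182 + C + C²)/6 = -91/3 + C/6 + C²/6)
(F(-72) + x) + K(-158) = ((-91/3 + (⅙)*(-72) + (⅙)*(-72)²) - 5074) + √2*√(-158) = ((-91/3 - 12 + (⅙)*5184) - 5074) + √2*(I*√158) = ((-91/3 - 12 + 864) - 5074) + 2*I*√79 = (2465/3 - 5074) + 2*I*√79 = -12757/3 + 2*I*√79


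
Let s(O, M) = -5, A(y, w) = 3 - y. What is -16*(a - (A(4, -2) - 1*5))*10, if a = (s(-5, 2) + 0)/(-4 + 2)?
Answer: -1360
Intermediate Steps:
a = 5/2 (a = (-5 + 0)/(-4 + 2) = -5/(-2) = -5*(-½) = 5/2 ≈ 2.5000)
-16*(a - (A(4, -2) - 1*5))*10 = -16*(5/2 - ((3 - 1*4) - 1*5))*10 = -16*(5/2 - ((3 - 4) - 5))*10 = -16*(5/2 - (-1 - 5))*10 = -16*(5/2 - 1*(-6))*10 = -16*(5/2 + 6)*10 = -16*17/2*10 = -136*10 = -1360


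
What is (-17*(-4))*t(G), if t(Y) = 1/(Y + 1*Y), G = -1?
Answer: -34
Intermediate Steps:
t(Y) = 1/(2*Y) (t(Y) = 1/(Y + Y) = 1/(2*Y))
(-17*(-4))*t(G) = (-17*(-4))*((½)/(-1)) = 68*((½)*(-1)) = 68*(-½) = -34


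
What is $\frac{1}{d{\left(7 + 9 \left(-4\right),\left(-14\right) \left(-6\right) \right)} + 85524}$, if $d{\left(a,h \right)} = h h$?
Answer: $\frac{1}{92580} \approx 1.0801 \cdot 10^{-5}$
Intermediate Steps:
$d{\left(a,h \right)} = h^{2}$
$\frac{1}{d{\left(7 + 9 \left(-4\right),\left(-14\right) \left(-6\right) \right)} + 85524} = \frac{1}{\left(\left(-14\right) \left(-6\right)\right)^{2} + 85524} = \frac{1}{84^{2} + 85524} = \frac{1}{7056 + 85524} = \frac{1}{92580}$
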